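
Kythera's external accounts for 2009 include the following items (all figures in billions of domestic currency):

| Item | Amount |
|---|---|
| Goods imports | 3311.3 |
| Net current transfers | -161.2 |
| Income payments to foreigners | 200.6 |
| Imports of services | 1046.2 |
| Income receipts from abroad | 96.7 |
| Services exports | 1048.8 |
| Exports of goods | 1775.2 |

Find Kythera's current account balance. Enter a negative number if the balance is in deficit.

Goods balance = 1775.2 - 3311.3 = -1536.1
Services balance = 1048.8 - 1046.2 = 2.6
Trade balance (goods + services) = -1536.1 + 2.6 = -1533.5
Net primary income = 96.7 - 200.6 = -103.9
Net secondary income = -161.2
Current account = -1533.5 + (-103.9) + (-161.2) = -1798.6

-1798.6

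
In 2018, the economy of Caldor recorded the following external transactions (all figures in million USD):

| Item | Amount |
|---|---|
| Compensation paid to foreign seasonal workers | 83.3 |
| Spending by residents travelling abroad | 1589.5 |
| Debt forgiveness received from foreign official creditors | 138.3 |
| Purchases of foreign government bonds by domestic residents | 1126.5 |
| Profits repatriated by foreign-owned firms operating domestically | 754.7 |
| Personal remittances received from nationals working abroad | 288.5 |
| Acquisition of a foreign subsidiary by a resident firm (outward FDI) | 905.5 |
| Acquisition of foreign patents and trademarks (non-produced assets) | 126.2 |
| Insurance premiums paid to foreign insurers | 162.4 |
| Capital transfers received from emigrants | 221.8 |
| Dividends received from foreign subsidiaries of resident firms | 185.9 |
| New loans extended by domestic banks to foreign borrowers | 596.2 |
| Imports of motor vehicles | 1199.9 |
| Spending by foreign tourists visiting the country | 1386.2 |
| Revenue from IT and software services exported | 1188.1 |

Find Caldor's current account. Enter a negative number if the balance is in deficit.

-741.1

Goods: -1199.9
Services: 1386.2 + 1188.1 - 162.4 - 1589.5 = 822.4
Primary income: 185.9 - 754.7 - 83.3 = -652.1
Secondary income: 288.5
Current account = (-1199.9) + 822.4 + (-652.1) + 288.5 = -741.1
(Excluded from the current account — capital account: debt forgiveness received from foreign official creditors 138.3, acquisition of foreign patents and trademarks (non-produced assets) 126.2, capital transfers received from emigrants 221.8; financial account: purchases of foreign government bonds by domestic residents 1126.5, acquisition of a foreign subsidiary by a resident firm (outward FDI) 905.5, new loans extended by domestic banks to foreign borrowers 596.2.)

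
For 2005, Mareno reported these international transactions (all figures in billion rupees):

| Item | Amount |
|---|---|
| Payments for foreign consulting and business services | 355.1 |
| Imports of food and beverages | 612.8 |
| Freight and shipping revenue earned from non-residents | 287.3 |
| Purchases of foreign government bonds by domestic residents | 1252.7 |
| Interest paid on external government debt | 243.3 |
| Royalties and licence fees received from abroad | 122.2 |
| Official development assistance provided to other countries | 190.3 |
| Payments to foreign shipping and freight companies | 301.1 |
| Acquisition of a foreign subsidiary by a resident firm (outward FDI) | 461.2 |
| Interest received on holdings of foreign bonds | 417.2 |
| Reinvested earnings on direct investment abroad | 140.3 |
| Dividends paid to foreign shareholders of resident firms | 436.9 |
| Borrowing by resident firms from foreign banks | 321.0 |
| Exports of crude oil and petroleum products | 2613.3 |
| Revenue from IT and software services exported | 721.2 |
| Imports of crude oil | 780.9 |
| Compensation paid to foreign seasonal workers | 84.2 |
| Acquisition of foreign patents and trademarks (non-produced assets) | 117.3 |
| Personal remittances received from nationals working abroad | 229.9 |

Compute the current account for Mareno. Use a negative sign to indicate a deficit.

Goods: -780.9 - 612.8 + 2613.3 = 1219.6
Services: 122.2 - 355.1 + 721.2 + 287.3 - 301.1 = 474.5
Primary income: -436.9 - 243.3 - 84.2 + 417.2 + 140.3 = -206.9
Secondary income: 229.9 - 190.3 = 39.6
Current account = 1219.6 + 474.5 + (-206.9) + 39.6 = 1526.8
(Excluded from the current account — financial account: purchases of foreign government bonds by domestic residents 1252.7, acquisition of a foreign subsidiary by a resident firm (outward FDI) 461.2, borrowing by resident firms from foreign banks 321.0; capital account: acquisition of foreign patents and trademarks (non-produced assets) 117.3.)

1526.8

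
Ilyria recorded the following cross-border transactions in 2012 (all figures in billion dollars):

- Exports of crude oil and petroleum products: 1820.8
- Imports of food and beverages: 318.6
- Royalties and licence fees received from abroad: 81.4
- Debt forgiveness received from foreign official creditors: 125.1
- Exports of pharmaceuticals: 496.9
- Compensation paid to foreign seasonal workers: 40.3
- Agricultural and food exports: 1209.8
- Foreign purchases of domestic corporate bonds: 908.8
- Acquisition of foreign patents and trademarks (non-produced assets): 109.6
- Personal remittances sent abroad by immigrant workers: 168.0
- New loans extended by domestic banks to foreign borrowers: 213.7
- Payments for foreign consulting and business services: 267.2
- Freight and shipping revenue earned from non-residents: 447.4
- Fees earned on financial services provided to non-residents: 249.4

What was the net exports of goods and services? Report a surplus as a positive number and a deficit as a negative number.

3719.9

Goods: 496.9 - 318.6 + 1820.8 + 1209.8 = 3208.9
Services: 249.4 + 81.4 - 267.2 + 447.4 = 511.0
Trade balance = 3208.9 + 511.0 = 3719.9
(Excluded from the trade balance — capital account: debt forgiveness received from foreign official creditors 125.1, acquisition of foreign patents and trademarks (non-produced assets) 109.6; primary income: compensation paid to foreign seasonal workers 40.3; financial account: foreign purchases of domestic corporate bonds 908.8, new loans extended by domestic banks to foreign borrowers 213.7; secondary income: personal remittances sent abroad by immigrant workers 168.0.)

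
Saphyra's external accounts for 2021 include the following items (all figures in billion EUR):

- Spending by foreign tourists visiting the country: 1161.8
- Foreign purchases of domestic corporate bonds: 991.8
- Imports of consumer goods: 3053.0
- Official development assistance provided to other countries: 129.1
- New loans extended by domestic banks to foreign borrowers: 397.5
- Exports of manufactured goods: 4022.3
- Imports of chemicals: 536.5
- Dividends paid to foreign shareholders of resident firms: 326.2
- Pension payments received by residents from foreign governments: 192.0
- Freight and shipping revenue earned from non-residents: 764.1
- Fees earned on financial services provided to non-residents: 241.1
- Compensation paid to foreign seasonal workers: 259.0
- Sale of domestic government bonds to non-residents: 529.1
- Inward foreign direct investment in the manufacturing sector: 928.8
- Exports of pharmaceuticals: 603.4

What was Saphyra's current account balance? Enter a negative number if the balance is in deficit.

Goods: -536.5 + 4022.3 + 603.4 - 3053.0 = 1036.2
Services: 1161.8 + 764.1 + 241.1 = 2167.0
Primary income: -259.0 - 326.2 = -585.2
Secondary income: 192.0 - 129.1 = 62.9
Current account = 1036.2 + 2167.0 + (-585.2) + 62.9 = 2680.9
(Excluded from the current account — financial account: foreign purchases of domestic corporate bonds 991.8, new loans extended by domestic banks to foreign borrowers 397.5, sale of domestic government bonds to non-residents 529.1, inward foreign direct investment in the manufacturing sector 928.8.)

2680.9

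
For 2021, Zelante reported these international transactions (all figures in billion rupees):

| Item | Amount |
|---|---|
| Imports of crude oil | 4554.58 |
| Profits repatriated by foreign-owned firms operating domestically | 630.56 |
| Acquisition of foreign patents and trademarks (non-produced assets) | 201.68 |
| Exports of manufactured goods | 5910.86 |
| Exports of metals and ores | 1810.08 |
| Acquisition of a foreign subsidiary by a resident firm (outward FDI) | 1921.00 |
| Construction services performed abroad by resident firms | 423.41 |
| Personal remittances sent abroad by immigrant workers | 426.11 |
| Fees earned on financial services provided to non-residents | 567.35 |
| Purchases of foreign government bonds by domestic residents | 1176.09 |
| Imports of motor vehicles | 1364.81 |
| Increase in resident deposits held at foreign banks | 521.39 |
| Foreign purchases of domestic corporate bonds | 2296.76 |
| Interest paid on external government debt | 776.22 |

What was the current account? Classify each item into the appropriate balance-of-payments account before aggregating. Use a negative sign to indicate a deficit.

Goods: -4554.58 + 5910.86 - 1364.81 + 1810.08 = 1801.55
Services: 567.35 + 423.41 = 990.76
Primary income: -630.56 - 776.22 = -1406.78
Secondary income: -426.11
Current account = 1801.55 + 990.76 + (-1406.78) + (-426.11) = 959.42
(Excluded from the current account — capital account: acquisition of foreign patents and trademarks (non-produced assets) 201.68; financial account: acquisition of a foreign subsidiary by a resident firm (outward FDI) 1921.00, purchases of foreign government bonds by domestic residents 1176.09, increase in resident deposits held at foreign banks 521.39, foreign purchases of domestic corporate bonds 2296.76.)

959.42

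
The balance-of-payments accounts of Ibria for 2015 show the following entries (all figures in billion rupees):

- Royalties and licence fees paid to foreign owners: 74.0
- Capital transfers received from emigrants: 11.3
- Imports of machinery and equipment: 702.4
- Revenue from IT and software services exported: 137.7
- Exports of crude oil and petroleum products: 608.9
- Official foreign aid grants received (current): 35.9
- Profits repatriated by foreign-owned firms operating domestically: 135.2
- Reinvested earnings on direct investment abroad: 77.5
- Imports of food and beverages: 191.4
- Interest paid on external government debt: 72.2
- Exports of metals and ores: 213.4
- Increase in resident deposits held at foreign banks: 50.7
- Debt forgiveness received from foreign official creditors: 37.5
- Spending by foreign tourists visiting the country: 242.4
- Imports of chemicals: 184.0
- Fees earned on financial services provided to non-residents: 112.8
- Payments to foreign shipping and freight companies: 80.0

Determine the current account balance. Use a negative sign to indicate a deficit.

-10.6

Goods: 608.9 + 213.4 - 191.4 - 702.4 - 184.0 = -255.5
Services: 242.4 - 74.0 + 112.8 + 137.7 - 80.0 = 338.9
Primary income: -135.2 + 77.5 - 72.2 = -129.9
Secondary income: 35.9
Current account = (-255.5) + 338.9 + (-129.9) + 35.9 = -10.6
(Excluded from the current account — capital account: capital transfers received from emigrants 11.3, debt forgiveness received from foreign official creditors 37.5; financial account: increase in resident deposits held at foreign banks 50.7.)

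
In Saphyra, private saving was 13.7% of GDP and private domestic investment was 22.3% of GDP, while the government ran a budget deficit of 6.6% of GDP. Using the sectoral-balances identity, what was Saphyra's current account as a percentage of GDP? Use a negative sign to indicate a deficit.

-15.2

By the sectoral-balances identity, CA = (S_private - I) + (T - G).
Private balance = 13.7 - 22.3 = -8.6
Government balance (T - G) = -6.6
CA = -8.6 + (-6.6) = -15.2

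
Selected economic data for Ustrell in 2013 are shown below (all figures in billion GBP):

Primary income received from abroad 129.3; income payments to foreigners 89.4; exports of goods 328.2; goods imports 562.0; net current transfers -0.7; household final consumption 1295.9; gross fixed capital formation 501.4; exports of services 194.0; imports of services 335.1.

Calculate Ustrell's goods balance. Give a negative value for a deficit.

Goods balance = 328.2 - 562.0 = -233.8

-233.8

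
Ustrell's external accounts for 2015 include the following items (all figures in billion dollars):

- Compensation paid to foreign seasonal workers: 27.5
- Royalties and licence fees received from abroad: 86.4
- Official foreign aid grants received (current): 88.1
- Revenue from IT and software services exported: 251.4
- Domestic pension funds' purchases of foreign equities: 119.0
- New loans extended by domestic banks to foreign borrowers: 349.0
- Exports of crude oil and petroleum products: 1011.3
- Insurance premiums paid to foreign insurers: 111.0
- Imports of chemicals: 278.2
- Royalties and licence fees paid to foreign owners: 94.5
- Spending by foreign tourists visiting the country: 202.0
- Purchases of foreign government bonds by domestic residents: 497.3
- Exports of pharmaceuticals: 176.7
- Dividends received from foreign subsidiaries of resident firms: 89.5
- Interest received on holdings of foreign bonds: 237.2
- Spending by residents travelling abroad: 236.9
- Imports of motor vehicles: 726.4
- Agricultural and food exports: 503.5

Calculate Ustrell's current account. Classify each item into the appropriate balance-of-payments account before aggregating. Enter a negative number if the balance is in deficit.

Goods: 1011.3 - 726.4 + 503.5 - 278.2 + 176.7 = 686.9
Services: -94.5 + 86.4 + 251.4 - 236.9 - 111.0 + 202.0 = 97.4
Primary income: -27.5 + 89.5 + 237.2 = 299.2
Secondary income: 88.1
Current account = 686.9 + 97.4 + 299.2 + 88.1 = 1171.6
(Excluded from the current account — financial account: domestic pension funds' purchases of foreign equities 119.0, new loans extended by domestic banks to foreign borrowers 349.0, purchases of foreign government bonds by domestic residents 497.3.)

1171.6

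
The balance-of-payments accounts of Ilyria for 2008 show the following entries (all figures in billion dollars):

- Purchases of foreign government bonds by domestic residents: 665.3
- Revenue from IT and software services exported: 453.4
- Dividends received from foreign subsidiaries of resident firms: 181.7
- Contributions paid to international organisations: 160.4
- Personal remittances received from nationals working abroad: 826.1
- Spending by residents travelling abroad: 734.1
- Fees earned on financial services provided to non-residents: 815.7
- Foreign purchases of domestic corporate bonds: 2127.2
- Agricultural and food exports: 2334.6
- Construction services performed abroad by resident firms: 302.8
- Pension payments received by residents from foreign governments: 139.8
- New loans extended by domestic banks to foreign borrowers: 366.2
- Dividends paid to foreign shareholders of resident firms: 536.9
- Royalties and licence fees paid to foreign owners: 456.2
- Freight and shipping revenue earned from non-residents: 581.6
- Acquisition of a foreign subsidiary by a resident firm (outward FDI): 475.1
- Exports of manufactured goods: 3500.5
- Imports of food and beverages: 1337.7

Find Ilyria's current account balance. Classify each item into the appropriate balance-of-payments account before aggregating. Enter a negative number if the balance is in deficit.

Goods: 3500.5 - 1337.7 + 2334.6 = 4497.4
Services: -456.2 + 581.6 + 302.8 + 453.4 + 815.7 - 734.1 = 963.2
Primary income: 181.7 - 536.9 = -355.2
Secondary income: 826.1 + 139.8 - 160.4 = 805.5
Current account = 4497.4 + 963.2 + (-355.2) + 805.5 = 5910.9
(Excluded from the current account — financial account: purchases of foreign government bonds by domestic residents 665.3, foreign purchases of domestic corporate bonds 2127.2, new loans extended by domestic banks to foreign borrowers 366.2, acquisition of a foreign subsidiary by a resident firm (outward FDI) 475.1.)

5910.9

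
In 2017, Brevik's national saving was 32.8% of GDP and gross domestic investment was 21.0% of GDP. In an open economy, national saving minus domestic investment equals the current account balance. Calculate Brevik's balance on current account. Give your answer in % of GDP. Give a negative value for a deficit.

11.8

CA = S - I = 32.8 - 21.0 = 11.8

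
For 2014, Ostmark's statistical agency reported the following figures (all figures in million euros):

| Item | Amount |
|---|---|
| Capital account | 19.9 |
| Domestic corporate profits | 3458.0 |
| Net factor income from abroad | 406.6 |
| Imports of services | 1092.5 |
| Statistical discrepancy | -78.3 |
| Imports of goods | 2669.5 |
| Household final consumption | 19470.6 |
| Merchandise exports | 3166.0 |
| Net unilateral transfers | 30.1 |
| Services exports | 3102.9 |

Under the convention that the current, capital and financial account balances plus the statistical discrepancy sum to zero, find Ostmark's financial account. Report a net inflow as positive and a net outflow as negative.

Goods balance = 3166.0 - 2669.5 = 496.5
Services balance = 3102.9 - 1092.5 = 2010.4
Trade balance (goods + services) = 496.5 + 2010.4 = 2506.9
Net primary income = 406.6
Net secondary income = 30.1
Current account = 2506.9 + 406.6 + 30.1 = 2943.6
Financial account = -(2943.6 + 19.9 + (-78.3)) = -2885.2

-2885.2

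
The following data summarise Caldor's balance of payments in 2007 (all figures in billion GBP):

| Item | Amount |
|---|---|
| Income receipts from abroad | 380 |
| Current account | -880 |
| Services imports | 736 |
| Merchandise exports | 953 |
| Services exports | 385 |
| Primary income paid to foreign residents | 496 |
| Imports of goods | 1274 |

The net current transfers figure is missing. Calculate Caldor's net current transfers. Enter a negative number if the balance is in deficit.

-92

Current account = goods balance + services balance + net primary income + net secondary income
Sum of the known components = -788
Net current transfers = CA - (known components) = -880 - (-788) = -92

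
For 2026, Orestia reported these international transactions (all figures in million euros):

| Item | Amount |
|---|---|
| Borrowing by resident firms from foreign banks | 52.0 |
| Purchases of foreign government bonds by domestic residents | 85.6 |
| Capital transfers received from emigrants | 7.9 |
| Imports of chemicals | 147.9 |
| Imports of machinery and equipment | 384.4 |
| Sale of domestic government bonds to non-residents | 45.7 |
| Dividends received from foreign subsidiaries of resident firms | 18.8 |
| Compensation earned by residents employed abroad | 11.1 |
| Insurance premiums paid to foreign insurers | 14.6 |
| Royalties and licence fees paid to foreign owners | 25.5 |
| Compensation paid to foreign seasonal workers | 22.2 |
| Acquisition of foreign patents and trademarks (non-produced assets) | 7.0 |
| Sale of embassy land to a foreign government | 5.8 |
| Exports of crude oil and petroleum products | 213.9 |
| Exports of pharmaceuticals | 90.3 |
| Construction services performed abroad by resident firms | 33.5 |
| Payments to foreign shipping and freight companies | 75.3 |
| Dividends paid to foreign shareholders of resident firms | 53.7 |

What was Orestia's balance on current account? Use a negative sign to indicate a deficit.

-356.0

Goods: 90.3 - 384.4 + 213.9 - 147.9 = -228.1
Services: 33.5 - 25.5 - 14.6 - 75.3 = -81.9
Primary income: -53.7 + 11.1 - 22.2 + 18.8 = -46.0
Current account = (-228.1) + (-81.9) + (-46.0) = -356.0
(Excluded from the current account — financial account: borrowing by resident firms from foreign banks 52.0, purchases of foreign government bonds by domestic residents 85.6, sale of domestic government bonds to non-residents 45.7; capital account: capital transfers received from emigrants 7.9, acquisition of foreign patents and trademarks (non-produced assets) 7.0, sale of embassy land to a foreign government 5.8.)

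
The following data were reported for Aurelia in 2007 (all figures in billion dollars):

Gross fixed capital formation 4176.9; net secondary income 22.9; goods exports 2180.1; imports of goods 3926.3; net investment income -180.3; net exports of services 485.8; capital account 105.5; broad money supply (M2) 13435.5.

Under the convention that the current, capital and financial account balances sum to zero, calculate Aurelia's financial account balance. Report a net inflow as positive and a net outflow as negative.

Goods balance = 2180.1 - 3926.3 = -1746.2
Services balance = 485.8
Trade balance (goods + services) = -1746.2 + 485.8 = -1260.4
Net primary income = -180.3
Net secondary income = 22.9
Current account = -1260.4 + (-180.3) + 22.9 = -1417.8
Financial account = -(-1417.8 + 105.5) = 1312.3

1312.3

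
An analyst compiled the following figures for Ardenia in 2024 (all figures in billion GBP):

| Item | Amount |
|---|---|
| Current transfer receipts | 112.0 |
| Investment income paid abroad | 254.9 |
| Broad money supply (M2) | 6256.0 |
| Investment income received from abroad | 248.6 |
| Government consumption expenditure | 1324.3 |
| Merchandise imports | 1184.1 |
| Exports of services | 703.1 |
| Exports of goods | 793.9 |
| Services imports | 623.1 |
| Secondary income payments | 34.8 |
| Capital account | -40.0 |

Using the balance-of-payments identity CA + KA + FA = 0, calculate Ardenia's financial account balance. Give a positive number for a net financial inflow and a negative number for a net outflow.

Goods balance = 793.9 - 1184.1 = -390.2
Services balance = 703.1 - 623.1 = 80.0
Trade balance (goods + services) = -390.2 + 80.0 = -310.2
Net primary income = 248.6 - 254.9 = -6.3
Net secondary income = 112.0 - 34.8 = 77.2
Current account = -310.2 + (-6.3) + 77.2 = -239.3
Financial account = -(-239.3 + (-40.0)) = 279.3

279.3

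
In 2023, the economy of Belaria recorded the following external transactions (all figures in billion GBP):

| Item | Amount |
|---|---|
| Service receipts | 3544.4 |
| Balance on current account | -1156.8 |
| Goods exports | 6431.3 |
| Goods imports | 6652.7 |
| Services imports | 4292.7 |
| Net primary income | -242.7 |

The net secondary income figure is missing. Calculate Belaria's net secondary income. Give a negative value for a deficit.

55.6

Current account = goods balance + services balance + net primary income + net secondary income
Sum of the known components = -1212.4
Net secondary income = CA - (known components) = -1156.8 - (-1212.4) = 55.6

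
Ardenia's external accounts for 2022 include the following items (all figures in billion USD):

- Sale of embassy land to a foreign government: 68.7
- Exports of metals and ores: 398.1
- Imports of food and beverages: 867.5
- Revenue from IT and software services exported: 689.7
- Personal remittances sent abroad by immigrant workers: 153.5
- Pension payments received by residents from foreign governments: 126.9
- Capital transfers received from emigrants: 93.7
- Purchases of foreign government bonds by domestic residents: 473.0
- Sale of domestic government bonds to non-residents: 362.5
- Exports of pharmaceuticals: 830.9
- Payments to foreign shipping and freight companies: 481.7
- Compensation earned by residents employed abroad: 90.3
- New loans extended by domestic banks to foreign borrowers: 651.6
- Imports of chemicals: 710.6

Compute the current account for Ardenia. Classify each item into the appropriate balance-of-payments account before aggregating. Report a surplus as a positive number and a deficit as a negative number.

-77.4

Goods: 398.1 - 867.5 - 710.6 + 830.9 = -349.1
Services: 689.7 - 481.7 = 208.0
Primary income: 90.3
Secondary income: -153.5 + 126.9 = -26.6
Current account = (-349.1) + 208.0 + 90.3 + (-26.6) = -77.4
(Excluded from the current account — capital account: sale of embassy land to a foreign government 68.7, capital transfers received from emigrants 93.7; financial account: purchases of foreign government bonds by domestic residents 473.0, sale of domestic government bonds to non-residents 362.5, new loans extended by domestic banks to foreign borrowers 651.6.)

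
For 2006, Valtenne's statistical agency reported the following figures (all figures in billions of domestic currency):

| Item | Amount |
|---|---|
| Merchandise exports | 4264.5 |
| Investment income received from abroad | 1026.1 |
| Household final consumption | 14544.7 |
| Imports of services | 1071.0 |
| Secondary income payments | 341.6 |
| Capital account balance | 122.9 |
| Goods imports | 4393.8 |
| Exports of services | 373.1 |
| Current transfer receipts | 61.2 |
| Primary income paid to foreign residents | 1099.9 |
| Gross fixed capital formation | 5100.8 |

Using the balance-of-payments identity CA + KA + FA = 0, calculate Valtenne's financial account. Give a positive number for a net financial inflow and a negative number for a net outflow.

Goods balance = 4264.5 - 4393.8 = -129.3
Services balance = 373.1 - 1071.0 = -697.9
Trade balance (goods + services) = -129.3 + (-697.9) = -827.2
Net primary income = 1026.1 - 1099.9 = -73.8
Net secondary income = 61.2 - 341.6 = -280.4
Current account = -827.2 + (-73.8) + (-280.4) = -1181.4
Financial account = -(-1181.4 + 122.9) = 1058.5

1058.5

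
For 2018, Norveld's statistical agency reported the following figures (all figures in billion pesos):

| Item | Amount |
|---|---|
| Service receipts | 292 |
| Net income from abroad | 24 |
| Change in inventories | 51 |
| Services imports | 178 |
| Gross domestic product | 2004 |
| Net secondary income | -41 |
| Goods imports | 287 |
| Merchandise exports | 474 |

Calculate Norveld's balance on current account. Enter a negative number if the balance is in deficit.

Goods balance = 474 - 287 = 187
Services balance = 292 - 178 = 114
Trade balance (goods + services) = 187 + 114 = 301
Net primary income = 24
Net secondary income = -41
Current account = 301 + 24 + (-41) = 284

284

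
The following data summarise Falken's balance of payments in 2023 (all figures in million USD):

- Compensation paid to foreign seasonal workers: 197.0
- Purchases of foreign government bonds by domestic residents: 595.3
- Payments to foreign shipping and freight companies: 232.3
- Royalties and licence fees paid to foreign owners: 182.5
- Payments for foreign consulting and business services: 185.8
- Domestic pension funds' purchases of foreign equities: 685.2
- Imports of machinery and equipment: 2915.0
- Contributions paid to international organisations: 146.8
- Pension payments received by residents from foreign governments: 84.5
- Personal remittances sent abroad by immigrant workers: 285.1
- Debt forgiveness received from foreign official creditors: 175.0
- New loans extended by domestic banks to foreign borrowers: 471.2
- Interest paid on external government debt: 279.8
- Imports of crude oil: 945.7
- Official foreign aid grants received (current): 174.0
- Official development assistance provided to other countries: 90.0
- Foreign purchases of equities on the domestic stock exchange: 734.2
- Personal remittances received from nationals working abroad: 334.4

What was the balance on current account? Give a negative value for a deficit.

-4867.1

Goods: -945.7 - 2915.0 = -3860.7
Services: -232.3 - 185.8 - 182.5 = -600.6
Primary income: -279.8 - 197.0 = -476.8
Secondary income: 84.5 - 285.1 + 334.4 - 146.8 + 174.0 - 90.0 = 71.0
Current account = (-3860.7) + (-600.6) + (-476.8) + 71.0 = -4867.1
(Excluded from the current account — financial account: purchases of foreign government bonds by domestic residents 595.3, domestic pension funds' purchases of foreign equities 685.2, new loans extended by domestic banks to foreign borrowers 471.2, foreign purchases of equities on the domestic stock exchange 734.2; capital account: debt forgiveness received from foreign official creditors 175.0.)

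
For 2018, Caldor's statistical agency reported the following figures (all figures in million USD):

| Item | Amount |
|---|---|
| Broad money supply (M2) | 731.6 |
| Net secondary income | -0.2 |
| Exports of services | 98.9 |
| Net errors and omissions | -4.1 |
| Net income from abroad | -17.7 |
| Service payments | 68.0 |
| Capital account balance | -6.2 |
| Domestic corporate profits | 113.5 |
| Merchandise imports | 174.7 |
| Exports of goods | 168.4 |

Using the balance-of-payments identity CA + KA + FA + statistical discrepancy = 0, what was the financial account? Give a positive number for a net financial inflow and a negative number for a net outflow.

3.6

Goods balance = 168.4 - 174.7 = -6.3
Services balance = 98.9 - 68.0 = 30.9
Trade balance (goods + services) = -6.3 + 30.9 = 24.6
Net primary income = -17.7
Net secondary income = -0.2
Current account = 24.6 + (-17.7) + (-0.2) = 6.7
Financial account = -(6.7 + (-6.2) + (-4.1)) = 3.6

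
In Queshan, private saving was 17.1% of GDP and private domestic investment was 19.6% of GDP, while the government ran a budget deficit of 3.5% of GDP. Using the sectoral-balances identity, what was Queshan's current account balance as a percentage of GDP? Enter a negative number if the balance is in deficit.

By the sectoral-balances identity, CA = (S_private - I) + (T - G).
Private balance = 17.1 - 19.6 = -2.5
Government balance (T - G) = -3.5
CA = -2.5 + (-3.5) = -6.0

-6.0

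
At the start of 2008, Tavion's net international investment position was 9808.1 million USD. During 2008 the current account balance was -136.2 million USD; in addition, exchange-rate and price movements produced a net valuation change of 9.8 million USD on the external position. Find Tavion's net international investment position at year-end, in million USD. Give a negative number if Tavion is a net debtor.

Change in NIIP = current account + net valuation change = -136.2 + 9.8 = -126.4
End-of-year NIIP = 9808.1 + (-126.4) = 9681.7

9681.7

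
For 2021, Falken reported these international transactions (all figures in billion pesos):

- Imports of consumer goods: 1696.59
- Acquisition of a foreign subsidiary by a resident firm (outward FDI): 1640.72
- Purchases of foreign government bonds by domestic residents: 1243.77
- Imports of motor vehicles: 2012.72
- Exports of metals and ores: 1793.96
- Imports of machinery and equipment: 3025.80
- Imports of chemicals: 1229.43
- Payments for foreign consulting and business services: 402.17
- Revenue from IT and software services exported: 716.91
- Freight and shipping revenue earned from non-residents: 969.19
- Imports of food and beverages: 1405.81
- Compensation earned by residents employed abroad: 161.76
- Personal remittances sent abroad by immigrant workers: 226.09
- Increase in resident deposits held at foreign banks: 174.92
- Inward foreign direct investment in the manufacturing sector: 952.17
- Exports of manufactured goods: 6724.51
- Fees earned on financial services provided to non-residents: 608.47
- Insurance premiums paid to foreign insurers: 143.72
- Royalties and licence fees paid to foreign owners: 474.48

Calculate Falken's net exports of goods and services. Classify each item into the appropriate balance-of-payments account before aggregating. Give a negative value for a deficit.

422.32

Goods: 1793.96 - 1229.43 - 2012.72 + 6724.51 - 1696.59 - 1405.81 - 3025.80 = -851.88
Services: -402.17 - 474.48 + 969.19 - 143.72 + 716.91 + 608.47 = 1274.20
Trade balance = -851.88 + 1274.20 = 422.32
(Excluded from the trade balance — financial account: acquisition of a foreign subsidiary by a resident firm (outward FDI) 1640.72, purchases of foreign government bonds by domestic residents 1243.77, increase in resident deposits held at foreign banks 174.92, inward foreign direct investment in the manufacturing sector 952.17; primary income: compensation earned by residents employed abroad 161.76; secondary income: personal remittances sent abroad by immigrant workers 226.09.)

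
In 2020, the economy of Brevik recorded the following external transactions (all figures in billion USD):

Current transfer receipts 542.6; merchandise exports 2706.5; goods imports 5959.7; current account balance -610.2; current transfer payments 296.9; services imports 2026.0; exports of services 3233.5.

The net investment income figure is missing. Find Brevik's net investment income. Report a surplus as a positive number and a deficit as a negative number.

1189.8

Current account = goods balance + services balance + net primary income + net secondary income
Sum of the known components = -1800.0
Net investment income = CA - (known components) = -610.2 - (-1800.0) = 1189.8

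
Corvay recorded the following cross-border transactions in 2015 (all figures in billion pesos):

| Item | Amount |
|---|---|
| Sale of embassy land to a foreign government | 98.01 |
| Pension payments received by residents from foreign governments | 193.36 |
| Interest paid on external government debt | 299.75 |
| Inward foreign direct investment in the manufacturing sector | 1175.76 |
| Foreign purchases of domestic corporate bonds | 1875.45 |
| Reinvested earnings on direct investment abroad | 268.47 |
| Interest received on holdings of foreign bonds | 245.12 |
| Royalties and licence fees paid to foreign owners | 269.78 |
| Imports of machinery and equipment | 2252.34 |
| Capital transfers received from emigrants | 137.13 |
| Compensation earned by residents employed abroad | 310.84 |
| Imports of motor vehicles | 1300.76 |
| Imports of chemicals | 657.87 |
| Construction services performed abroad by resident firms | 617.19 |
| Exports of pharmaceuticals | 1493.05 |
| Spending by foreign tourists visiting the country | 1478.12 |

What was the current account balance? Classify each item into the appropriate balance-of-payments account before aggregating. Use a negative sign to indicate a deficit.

Goods: -1300.76 + 1493.05 - 657.87 - 2252.34 = -2717.92
Services: 1478.12 - 269.78 + 617.19 = 1825.53
Primary income: -299.75 + 245.12 + 268.47 + 310.84 = 524.68
Secondary income: 193.36
Current account = (-2717.92) + 1825.53 + 524.68 + 193.36 = -174.35
(Excluded from the current account — capital account: sale of embassy land to a foreign government 98.01, capital transfers received from emigrants 137.13; financial account: inward foreign direct investment in the manufacturing sector 1175.76, foreign purchases of domestic corporate bonds 1875.45.)

-174.35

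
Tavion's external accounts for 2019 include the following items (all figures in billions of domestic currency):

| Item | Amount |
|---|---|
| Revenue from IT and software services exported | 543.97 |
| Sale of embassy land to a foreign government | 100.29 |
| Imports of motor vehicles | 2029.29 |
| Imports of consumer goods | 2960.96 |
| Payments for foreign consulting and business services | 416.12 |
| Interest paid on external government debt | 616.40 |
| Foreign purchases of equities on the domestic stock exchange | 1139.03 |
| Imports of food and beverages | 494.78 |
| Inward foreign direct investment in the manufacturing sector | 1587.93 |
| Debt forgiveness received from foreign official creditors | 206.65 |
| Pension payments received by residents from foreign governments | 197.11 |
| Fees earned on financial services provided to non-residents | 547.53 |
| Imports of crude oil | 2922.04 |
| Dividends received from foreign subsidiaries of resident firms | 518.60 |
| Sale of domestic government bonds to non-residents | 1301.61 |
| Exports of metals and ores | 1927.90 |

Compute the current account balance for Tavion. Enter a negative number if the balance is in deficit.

-5704.48

Goods: -2029.29 - 494.78 - 2922.04 - 2960.96 + 1927.90 = -6479.17
Services: 543.97 + 547.53 - 416.12 = 675.38
Primary income: 518.60 - 616.40 = -97.80
Secondary income: 197.11
Current account = (-6479.17) + 675.38 + (-97.80) + 197.11 = -5704.48
(Excluded from the current account — capital account: sale of embassy land to a foreign government 100.29, debt forgiveness received from foreign official creditors 206.65; financial account: foreign purchases of equities on the domestic stock exchange 1139.03, inward foreign direct investment in the manufacturing sector 1587.93, sale of domestic government bonds to non-residents 1301.61.)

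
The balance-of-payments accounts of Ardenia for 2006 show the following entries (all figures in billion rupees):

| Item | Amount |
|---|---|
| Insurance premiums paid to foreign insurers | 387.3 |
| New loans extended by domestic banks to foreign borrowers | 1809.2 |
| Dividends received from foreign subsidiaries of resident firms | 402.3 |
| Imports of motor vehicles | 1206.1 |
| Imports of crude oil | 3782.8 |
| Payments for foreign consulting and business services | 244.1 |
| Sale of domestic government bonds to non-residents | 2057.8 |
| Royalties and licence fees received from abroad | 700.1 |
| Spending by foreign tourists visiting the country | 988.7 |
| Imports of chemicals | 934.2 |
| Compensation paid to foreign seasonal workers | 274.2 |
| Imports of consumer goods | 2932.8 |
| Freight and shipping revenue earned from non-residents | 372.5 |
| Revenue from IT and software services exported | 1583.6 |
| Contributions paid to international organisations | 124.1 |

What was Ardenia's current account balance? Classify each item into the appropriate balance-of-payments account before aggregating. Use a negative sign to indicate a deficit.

-5838.4

Goods: -3782.8 - 934.2 - 1206.1 - 2932.8 = -8855.9
Services: 372.5 + 700.1 + 988.7 - 244.1 + 1583.6 - 387.3 = 3013.5
Primary income: -274.2 + 402.3 = 128.1
Secondary income: -124.1
Current account = (-8855.9) + 3013.5 + 128.1 + (-124.1) = -5838.4
(Excluded from the current account — financial account: new loans extended by domestic banks to foreign borrowers 1809.2, sale of domestic government bonds to non-residents 2057.8.)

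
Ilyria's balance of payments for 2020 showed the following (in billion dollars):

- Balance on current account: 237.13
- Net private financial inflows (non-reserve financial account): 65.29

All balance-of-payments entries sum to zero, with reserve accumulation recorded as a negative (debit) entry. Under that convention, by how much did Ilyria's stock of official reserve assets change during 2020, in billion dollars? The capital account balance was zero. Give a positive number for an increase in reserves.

302.42

Official reserve transactions balance = -(237.13 + 65.29) = -302.42
An accumulation of reserves is recorded as a debit (negative entry), so the change in the stock of reserves is the negative of that balance.
Change in official reserves = -(-302.42) = 302.42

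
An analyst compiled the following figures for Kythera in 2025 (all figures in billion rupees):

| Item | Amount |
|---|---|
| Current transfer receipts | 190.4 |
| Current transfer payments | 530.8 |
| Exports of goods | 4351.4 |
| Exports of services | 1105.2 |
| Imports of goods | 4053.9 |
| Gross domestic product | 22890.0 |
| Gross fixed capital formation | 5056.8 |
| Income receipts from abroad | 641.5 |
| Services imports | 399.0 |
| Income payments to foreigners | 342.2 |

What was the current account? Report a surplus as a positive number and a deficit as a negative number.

962.6

Goods balance = 4351.4 - 4053.9 = 297.5
Services balance = 1105.2 - 399.0 = 706.2
Trade balance (goods + services) = 297.5 + 706.2 = 1003.7
Net primary income = 641.5 - 342.2 = 299.3
Net secondary income = 190.4 - 530.8 = -340.4
Current account = 1003.7 + 299.3 + (-340.4) = 962.6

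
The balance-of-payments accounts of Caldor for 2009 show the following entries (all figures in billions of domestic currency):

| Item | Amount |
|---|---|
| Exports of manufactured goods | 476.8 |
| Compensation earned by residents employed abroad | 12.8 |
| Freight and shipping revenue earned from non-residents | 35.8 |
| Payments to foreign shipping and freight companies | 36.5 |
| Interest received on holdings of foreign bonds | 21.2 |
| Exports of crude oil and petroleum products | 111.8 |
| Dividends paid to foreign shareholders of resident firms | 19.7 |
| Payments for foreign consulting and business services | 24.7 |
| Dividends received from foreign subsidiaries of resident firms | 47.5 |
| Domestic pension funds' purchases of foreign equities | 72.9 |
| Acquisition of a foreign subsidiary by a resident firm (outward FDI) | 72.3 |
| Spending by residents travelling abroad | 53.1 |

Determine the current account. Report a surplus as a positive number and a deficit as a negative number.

571.9

Goods: 111.8 + 476.8 = 588.6
Services: 35.8 - 36.5 - 24.7 - 53.1 = -78.5
Primary income: 47.5 + 21.2 + 12.8 - 19.7 = 61.8
Current account = 588.6 + (-78.5) + 61.8 = 571.9
(Excluded from the current account — financial account: domestic pension funds' purchases of foreign equities 72.9, acquisition of a foreign subsidiary by a resident firm (outward FDI) 72.3.)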